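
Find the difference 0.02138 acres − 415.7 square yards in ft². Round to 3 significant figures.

-2810 ft²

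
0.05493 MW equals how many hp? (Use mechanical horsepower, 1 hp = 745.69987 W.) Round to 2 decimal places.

1 MW = 1341.02 horsepower.
0.05493 × 1341.02 ≈ 73.66 hp.

73.66 horsepower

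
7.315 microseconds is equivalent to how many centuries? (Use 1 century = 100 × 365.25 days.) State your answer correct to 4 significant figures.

1 microsecond = 3.16881 × 10^-16 centuries.
So 7.315 × 3.16881 × 10^-16 ≈ 2.318 × 10^-15 century.

2.318 × 10^-15 century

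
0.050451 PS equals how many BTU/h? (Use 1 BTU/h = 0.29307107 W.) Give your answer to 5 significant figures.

1 metric horsepower = 2509.63 BTU/h.
Thus 0.050451 × 2509.63 ≈ 126.61 BTU/h.

126.61 BTU/h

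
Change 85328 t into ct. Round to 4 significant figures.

4.266 × 10^11 carats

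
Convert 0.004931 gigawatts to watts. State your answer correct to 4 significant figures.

1 gigawatt = 1.00000e+9 W.
Then 0.004931 × 1.00000e+9 ≈ 4.931e+6 W.

4.931e+6 W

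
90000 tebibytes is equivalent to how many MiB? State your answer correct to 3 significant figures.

9.44e+10 mebibytes

1 tebibyte = 1.04858e+6 mebibytes.
Thus 90000 × 1.04858e+6 ≈ 9.44e+10 MiB.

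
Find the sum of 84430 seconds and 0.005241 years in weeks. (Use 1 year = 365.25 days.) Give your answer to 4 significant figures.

84430 s = 0.139600 wk and 0.005241 yr = 0.273468 wk.
0.139600 + 0.273468 ≈ 0.4131 wk.

0.4131 wk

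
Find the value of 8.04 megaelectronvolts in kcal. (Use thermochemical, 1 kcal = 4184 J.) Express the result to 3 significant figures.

1 MeV = 3.82929e-17 kcal.
So 8.04 × 3.82929e-17 ≈ 3.08e-16 kcal.

3.08e-16 kcal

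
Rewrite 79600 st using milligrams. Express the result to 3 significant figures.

1 st = 6.35029e+6 mg.
Then 79600 × 6.35029e+6 ≈ 5.05e+11 mg.

5.05e+11 mg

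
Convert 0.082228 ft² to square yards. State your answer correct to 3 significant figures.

1 square foot = 0.111111 yd².
Thus 0.082228 × 0.111111 ≈ 0.00914 yd².

0.00914 yd²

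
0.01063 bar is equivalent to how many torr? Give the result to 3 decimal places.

7.973 torr

1 bar = 750.062 torr.
So 0.01063 × 750.062 ≈ 7.973 torr.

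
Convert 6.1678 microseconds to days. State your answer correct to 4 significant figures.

1 μs = 1.15741 × 10^-11 d.
Then 6.1678 × 1.15741 × 10^-11 ≈ 7.139 × 10^-11 d.

7.139 × 10^-11 d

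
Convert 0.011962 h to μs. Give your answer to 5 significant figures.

1 hour = 3.60000e+9 μs.
Thus 0.011962 × 3.60000e+9 ≈ 4.3063e+7 μs.

4.3063e+7 μs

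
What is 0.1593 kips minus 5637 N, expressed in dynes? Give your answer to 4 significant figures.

-4.928 × 10^8 dyn

0.1593 kip = 7.08602 × 10^7 dyn and 5637 N = 5.63700 × 10^8 dyn.
7.08602 × 10^7 − 5.63700 × 10^8 ≈ -4.928 × 10^8 dyn.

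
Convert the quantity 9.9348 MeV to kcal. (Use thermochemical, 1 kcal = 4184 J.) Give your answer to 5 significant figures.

1 MeV = 3.82929e-17 kcal.
Thus 9.9348 × 3.82929e-17 ≈ 3.8043e-16 kcal.

3.8043e-16 kcal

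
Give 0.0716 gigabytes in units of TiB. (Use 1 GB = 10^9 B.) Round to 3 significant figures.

1 GB = 0.000909495 TiB.
0.0716 × 0.000909495 ≈ 6.51 × 10^-5 TiB.

6.51 × 10^-5 TiB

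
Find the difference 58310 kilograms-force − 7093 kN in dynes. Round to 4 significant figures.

58310 kgf = 5.71826 × 10^10 dyn and 7093 kN = 7.09300 × 10^11 dyn.
5.71826 × 10^10 − 7.09300 × 10^11 ≈ -6.521 × 10^11 dyn.

-6.521 × 10^11 dynes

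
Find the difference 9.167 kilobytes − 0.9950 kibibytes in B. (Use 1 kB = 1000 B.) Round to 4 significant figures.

9.167 kB = 9167.00 B and 0.9950 KiB = 1018.88 B.
9167.00 − 1018.88 ≈ 8148 B.

8148 bytes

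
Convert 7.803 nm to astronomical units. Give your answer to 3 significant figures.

1 nanometer = 6.68459 × 10^-21 au.
So 7.803 × 6.68459 × 10^-21 ≈ 5.22 × 10^-20 au.

5.22 × 10^-20 astronomical units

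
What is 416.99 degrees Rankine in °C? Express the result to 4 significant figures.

-41.49 degrees Celsius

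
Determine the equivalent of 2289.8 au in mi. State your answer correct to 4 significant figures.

1 astronomical unit = 9.29558 × 10^7 miles.
So 2289.8 × 9.29558 × 10^7 ≈ 2.129 × 10^11 mi.

2.129 × 10^11 miles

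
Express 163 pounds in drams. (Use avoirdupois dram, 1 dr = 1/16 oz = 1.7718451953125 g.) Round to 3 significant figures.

41700 dr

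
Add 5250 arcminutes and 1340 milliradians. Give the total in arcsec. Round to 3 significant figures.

591000 arcseconds

5250 arcmin = 315000 arcsec and 1340 mrad = 276395 arcsec.
315000 + 276395 ≈ 591000 arcsec.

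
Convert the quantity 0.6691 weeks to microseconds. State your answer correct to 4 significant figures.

4.047e+11 microseconds

1 week = 6.04800e+11 μs.
Thus 0.6691 × 6.04800e+11 ≈ 4.047e+11 μs.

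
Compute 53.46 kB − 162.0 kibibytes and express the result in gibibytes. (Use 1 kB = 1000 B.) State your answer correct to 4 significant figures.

-0.0001047 GiB

53.46 kB = 4.97885e-5 GiB and 162.0 KiB = 0.000154495 GiB.
4.97885e-5 − 0.000154495 ≈ -0.0001047 GiB.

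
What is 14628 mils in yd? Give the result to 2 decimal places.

1 mil = 2.77778 × 10^-5 yd.
14628 × 2.77778 × 10^-5 ≈ 0.41 yd.

0.41 yd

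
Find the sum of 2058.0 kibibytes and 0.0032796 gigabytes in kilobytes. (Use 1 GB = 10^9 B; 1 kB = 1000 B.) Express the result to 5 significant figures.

5387.0 kilobytes

2058.0 KiB = 2107.39 kB and 0.0032796 GB = 3279.60 kB.
2107.39 + 3279.60 ≈ 5387.0 kB.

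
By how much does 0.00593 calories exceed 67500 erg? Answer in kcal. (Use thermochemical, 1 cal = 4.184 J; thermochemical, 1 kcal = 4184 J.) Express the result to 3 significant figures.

0.00593 cal = 5.93000e-6 kcal and 67500 erg = 1.61329e-6 kcal.
5.93000e-6 − 1.61329e-6 ≈ 4.32e-6 kcal.

4.32e-6 kilocalories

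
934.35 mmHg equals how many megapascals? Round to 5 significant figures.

0.12457 MPa

1 mmHg = 0.000133322 MPa.
Thus 934.35 × 0.000133322 ≈ 0.12457 MPa.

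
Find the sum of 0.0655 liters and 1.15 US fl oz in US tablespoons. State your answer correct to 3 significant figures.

0.0655 L = 4.42964 US tbsp and 1.15 US fl oz = 2.30000 US tbsp.
4.42964 + 2.30000 ≈ 6.73 US tbsp.

6.73 US tbsp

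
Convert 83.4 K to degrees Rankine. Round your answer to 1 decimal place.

°R = K × 9/5.
Applying the formula gives 150.1 °R.

150.1 °R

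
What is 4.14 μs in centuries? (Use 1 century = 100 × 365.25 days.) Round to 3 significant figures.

1.31 × 10^-15 century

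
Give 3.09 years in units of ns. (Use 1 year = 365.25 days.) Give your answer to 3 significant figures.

1 yr = 3.15576 × 10^16 ns.
Thus 3.09 × 3.15576 × 10^16 ≈ 9.75 × 10^16 ns.

9.75 × 10^16 ns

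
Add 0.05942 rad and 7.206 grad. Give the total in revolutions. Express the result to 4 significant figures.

0.02747 rev

0.05942 rad = 0.00945699 rev and 7.206 grad = 0.0180150 rev.
0.00945699 + 0.0180150 ≈ 0.02747 rev.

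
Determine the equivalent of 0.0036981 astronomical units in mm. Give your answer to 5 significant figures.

5.5323 × 10^11 mm

1 astronomical unit = 1.49598 × 10^14 millimeters.
Thus 0.0036981 × 1.49598 × 10^14 ≈ 5.5323 × 10^11 mm.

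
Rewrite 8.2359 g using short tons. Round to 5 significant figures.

1 g = 1.10231e-6 short ton.
Then 8.2359 × 1.10231e-6 ≈ 9.0785e-6 short ton.

9.0785e-6 short ton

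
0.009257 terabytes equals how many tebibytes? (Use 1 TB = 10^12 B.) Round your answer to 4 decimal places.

0.0084 TiB

1 TB = 0.909495 TiB.
0.009257 × 0.909495 ≈ 0.0084 TiB.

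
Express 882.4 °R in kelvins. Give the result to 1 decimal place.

°R = K × 9/5.
Applying the formula gives 490.2 K.

490.2 kelvins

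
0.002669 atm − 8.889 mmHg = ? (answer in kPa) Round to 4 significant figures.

0.002669 atm = 0.270436 kPa and 8.889 mmHg = 1.18510 kPa.
0.270436 − 1.18510 ≈ -0.9147 kPa.

-0.9147 kilopascals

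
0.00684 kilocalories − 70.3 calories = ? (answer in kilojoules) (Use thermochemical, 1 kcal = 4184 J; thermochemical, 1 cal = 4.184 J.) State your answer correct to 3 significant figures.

-0.266 kilojoules

0.00684 kcal = 0.0286186 kJ and 70.3 cal = 0.294135 kJ.
0.0286186 − 0.294135 ≈ -0.266 kJ.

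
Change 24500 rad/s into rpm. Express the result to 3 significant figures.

234000 rpm

1 rad/s = 9.54930 revolutions per minute.
So 24500 × 9.54930 ≈ 234000 rpm.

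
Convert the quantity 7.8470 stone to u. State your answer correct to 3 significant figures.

1 stone = 3.82424e+27 u.
So 7.8470 × 3.82424e+27 ≈ 3.00e+28 u.

3.00e+28 u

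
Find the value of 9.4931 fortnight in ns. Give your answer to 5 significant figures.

1.1483e+16 ns

1 fortnight = 1.20960e+15 nanoseconds.
So 9.4931 × 1.20960e+15 ≈ 1.1483e+16 ns.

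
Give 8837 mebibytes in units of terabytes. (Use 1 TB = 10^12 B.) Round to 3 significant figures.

0.00927 TB

1 MiB = 1.04858e-6 terabytes.
Thus 8837 × 1.04858e-6 ≈ 0.00927 TB.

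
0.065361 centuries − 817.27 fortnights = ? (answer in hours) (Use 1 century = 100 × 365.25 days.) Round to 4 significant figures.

-217300 h

0.065361 century = 57295.5 h and 817.27 fortnight = 274603 h.
57295.5 − 274603 ≈ -217300 h.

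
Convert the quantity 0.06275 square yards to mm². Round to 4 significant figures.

52470 square millimeters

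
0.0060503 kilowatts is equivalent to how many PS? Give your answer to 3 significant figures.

0.00823 PS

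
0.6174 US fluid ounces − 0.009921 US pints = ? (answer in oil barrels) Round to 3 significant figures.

0.6174 US fl oz = 0.000114844 bbl and 0.009921 US pt = 2.95268e-5 bbl.
0.000114844 − 2.95268e-5 ≈ 8.53e-5 bbl.

8.53e-5 bbl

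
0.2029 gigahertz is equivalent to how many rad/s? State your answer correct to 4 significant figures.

1.275e+9 rad/s

1 gigahertz = 6.28319e+9 rad/s.
Then 0.2029 × 6.28319e+9 ≈ 1.275e+9 rad/s.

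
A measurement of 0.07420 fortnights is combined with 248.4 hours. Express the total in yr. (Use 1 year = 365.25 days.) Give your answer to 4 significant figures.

0.03118 yr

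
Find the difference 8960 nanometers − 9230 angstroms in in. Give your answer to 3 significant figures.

0.000316 in

8960 nm = 0.000352756 in and 9230 Å = 3.63386 × 10^-5 in.
0.000352756 − 3.63386 × 10^-5 ≈ 0.000316 in.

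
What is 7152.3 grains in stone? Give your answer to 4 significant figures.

1 grain = 1.02041 × 10^-5 st.
7152.3 × 1.02041 × 10^-5 ≈ 0.07298 st.

0.07298 stone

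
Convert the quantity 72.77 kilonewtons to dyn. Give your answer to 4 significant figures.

1 kilonewton = 1.00000 × 10^8 dyn.
72.77 × 1.00000 × 10^8 ≈ 7.277 × 10^9 dyn.

7.277 × 10^9 dyn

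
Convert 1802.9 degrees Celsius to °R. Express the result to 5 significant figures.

3736.9 °R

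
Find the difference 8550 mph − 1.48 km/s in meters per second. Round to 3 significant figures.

2340 m/s

8550 mph = 3822.19 m/s and 1.48 km/s = 1480.00 m/s.
3822.19 − 1480.00 ≈ 2340 m/s.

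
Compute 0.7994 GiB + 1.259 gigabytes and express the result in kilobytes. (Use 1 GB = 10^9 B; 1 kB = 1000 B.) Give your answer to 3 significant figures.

2.12 × 10^6 kB

0.7994 GiB = 858349 kB and 1.259 GB = 1.25900 × 10^6 kB.
858349 + 1.25900 × 10^6 ≈ 2.12 × 10^6 kB.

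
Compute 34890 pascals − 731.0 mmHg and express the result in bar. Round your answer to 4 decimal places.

34890 Pa = 0.348900 bar and 731.0 mmHg = 0.974587 bar.
0.348900 − 0.974587 ≈ -0.6257 bar.

-0.6257 bar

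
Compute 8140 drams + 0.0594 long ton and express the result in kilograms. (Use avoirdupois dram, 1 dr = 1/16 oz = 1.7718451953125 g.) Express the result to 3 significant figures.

74.8 kilograms

8140 dr = 14.4228 kg and 0.0594 long ton = 60.3532 kg.
14.4228 + 60.3532 ≈ 74.8 kg.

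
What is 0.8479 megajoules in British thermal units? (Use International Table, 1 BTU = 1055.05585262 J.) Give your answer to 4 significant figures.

803.7 BTU

1 megajoule = 947.817 British thermal units.
So 0.8479 × 947.817 ≈ 803.7 BTU.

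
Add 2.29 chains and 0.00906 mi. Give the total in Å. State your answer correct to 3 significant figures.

6.06e+11 Å

2.29 chain = 4.60675e+11 Å and 0.00906 mi = 1.45807e+11 Å.
4.60675e+11 + 1.45807e+11 ≈ 6.06e+11 Å.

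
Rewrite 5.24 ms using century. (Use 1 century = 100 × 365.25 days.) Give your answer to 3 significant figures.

1.66e-12 century

1 ms = 3.16881e-13 century.
5.24 × 3.16881e-13 ≈ 1.66e-12 century.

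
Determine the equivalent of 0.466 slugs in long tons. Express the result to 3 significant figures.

0.00669 long ton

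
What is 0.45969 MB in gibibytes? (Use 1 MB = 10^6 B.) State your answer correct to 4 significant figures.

1 MB = 0.000931323 GiB.
Then 0.45969 × 0.000931323 ≈ 0.0004281 GiB.

0.0004281 GiB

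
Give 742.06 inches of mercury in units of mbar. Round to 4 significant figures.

1 inHg = 33.8639 millibar.
742.06 × 33.8639 ≈ 25130 mbar.

25130 millibar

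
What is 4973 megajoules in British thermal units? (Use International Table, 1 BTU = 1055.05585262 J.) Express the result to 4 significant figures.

1 megajoule = 947.817 British thermal units.
Then 4973 × 947.817 ≈ 4.713e+6 BTU.

4.713e+6 BTU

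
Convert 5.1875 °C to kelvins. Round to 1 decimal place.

K = °C + 273.15.
Applying the formula gives 278.3 K.

278.3 K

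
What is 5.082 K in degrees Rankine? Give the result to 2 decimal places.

9.15 degrees Rankine

°R = K × 9/5.
Applying the formula gives 9.15 °R.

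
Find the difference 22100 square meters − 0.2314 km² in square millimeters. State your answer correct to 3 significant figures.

22100 m² = 2.21000 × 10^10 mm² and 0.2314 km² = 2.31400 × 10^11 mm².
2.21000 × 10^10 − 2.31400 × 10^11 ≈ -2.09 × 10^11 mm².

-2.09 × 10^11 mm²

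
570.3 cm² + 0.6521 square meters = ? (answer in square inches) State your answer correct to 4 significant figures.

570.3 cm² = 88.3967 in² and 0.6521 m² = 1010.76 in².
88.3967 + 1010.76 ≈ 1099 in².

1099 in²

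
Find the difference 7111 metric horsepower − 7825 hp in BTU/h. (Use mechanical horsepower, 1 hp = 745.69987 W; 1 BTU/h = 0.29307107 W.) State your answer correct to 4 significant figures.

7111 PS = 1.78459e+7 BTU/h and 7825 hp = 1.99102e+7 BTU/h.
1.78459e+7 − 1.99102e+7 ≈ -2.064e+6 BTU/h.

-2.064e+6 BTU per hour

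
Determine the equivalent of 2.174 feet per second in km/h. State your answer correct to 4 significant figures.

1 ft/s = 1.09728 km/h.
Then 2.174 × 1.09728 ≈ 2.385 km/h.

2.385 km/h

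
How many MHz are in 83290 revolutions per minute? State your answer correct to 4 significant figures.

0.001388 MHz

1 revolution per minute = 1.66667e-8 MHz.
Thus 83290 × 1.66667e-8 ≈ 0.001388 MHz.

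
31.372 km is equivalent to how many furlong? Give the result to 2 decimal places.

155.95 furlongs

1 km = 4.97097 furlongs.
So 31.372 × 4.97097 ≈ 155.95 furlong.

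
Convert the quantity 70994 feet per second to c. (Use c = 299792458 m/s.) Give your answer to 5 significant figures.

1 ft/s = 1.01670 × 10^-9 times the speed of light.
70994 × 1.01670 × 10^-9 ≈ 7.2180 × 10^-5 c.

7.2180 × 10^-5 c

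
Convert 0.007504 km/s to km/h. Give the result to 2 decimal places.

27.01 km/h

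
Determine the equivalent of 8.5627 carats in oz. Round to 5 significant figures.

0.060408 ounces

1 ct = 0.00705479 ounces.
Then 8.5627 × 0.00705479 ≈ 0.060408 oz.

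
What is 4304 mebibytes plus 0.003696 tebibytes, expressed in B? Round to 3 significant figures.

8.58 × 10^9 B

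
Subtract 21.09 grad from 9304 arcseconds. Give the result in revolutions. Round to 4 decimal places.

9304 arcsec = 0.00717901 rev and 21.09 grad = 0.0527250 rev.
0.00717901 − 0.0527250 ≈ -0.0455 rev.

-0.0455 rev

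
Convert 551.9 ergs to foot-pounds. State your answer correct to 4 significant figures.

4.071e-5 ft·lbf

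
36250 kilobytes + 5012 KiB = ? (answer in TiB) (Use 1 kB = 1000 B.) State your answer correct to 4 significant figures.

3.764 × 10^-5 TiB

36250 kB = 3.29692 × 10^-5 TiB and 5012 KiB = 4.66779 × 10^-6 TiB.
3.29692 × 10^-5 + 4.66779 × 10^-6 ≈ 3.764 × 10^-5 TiB.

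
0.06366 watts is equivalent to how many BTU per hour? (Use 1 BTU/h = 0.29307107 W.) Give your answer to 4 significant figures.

0.2172 BTU per hour

1 watt = 3.41214 BTU/h.
So 0.06366 × 3.41214 ≈ 0.2172 BTU/h.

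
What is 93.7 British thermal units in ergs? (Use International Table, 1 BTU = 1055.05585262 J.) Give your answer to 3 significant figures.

1 British thermal unit = 1.05506e+10 ergs.
93.7 × 1.05506e+10 ≈ 9.89e+11 erg.

9.89e+11 erg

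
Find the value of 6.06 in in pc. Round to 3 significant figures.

4.99 × 10^-18 parsecs

1 in = 8.23158 × 10^-19 pc.
Thus 6.06 × 8.23158 × 10^-19 ≈ 4.99 × 10^-18 pc.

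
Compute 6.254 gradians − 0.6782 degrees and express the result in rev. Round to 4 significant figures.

0.01375 revolutions

6.254 grad = 0.0156350 rev and 0.6782 ° = 0.00188389 rev.
0.0156350 − 0.00188389 ≈ 0.01375 rev.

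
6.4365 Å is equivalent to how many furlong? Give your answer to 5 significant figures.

3.1996 × 10^-12 furlong

1 Å = 4.97097 × 10^-13 furlongs.
Thus 6.4365 × 4.97097 × 10^-13 ≈ 3.1996 × 10^-12 furlong.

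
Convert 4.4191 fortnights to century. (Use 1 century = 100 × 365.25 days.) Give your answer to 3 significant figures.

1 fortnight = 0.000383299 centuries.
4.4191 × 0.000383299 ≈ 0.00169 century.

0.00169 century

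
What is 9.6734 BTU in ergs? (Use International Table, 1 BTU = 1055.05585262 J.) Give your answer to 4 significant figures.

1.021 × 10^11 erg

1 British thermal unit = 1.05506 × 10^10 ergs.
Then 9.6734 × 1.05506 × 10^10 ≈ 1.021 × 10^11 erg.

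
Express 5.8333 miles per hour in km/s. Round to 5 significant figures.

0.0026077 km/s

1 mile per hour = 0.000447040 kilometers per second.
Thus 5.8333 × 0.000447040 ≈ 0.0026077 km/s.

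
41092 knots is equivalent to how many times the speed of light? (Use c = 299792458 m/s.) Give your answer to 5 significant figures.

7.0514e-5 c

1 kn = 1.71600e-9 times the speed of light.
Then 41092 × 1.71600e-9 ≈ 7.0514e-5 c.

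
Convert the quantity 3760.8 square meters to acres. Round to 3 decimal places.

0.929 acres

1 square meter = 0.000247105 acre.
So 3760.8 × 0.000247105 ≈ 0.929 acre.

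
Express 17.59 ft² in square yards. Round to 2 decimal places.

1.95 yd²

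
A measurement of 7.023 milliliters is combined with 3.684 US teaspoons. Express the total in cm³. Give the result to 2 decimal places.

25.18 cubic centimeters

7.023 mL = 7.02300 cm³ and 3.684 US tsp = 18.1581 cm³.
7.02300 + 18.1581 ≈ 25.18 cm³.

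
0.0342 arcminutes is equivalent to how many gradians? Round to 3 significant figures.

0.000633 grad

1 arcmin = 0.0185185 gradians.
0.0342 × 0.0185185 ≈ 0.000633 grad.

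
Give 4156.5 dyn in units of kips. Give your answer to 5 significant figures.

9.3442 × 10^-6 kip

1 dyne = 2.24809 × 10^-9 kip.
So 4156.5 × 2.24809 × 10^-9 ≈ 9.3442 × 10^-6 kip.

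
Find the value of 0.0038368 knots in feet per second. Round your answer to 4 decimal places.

0.0065 ft/s

1 kn = 1.68781 feet per second.
0.0038368 × 1.68781 ≈ 0.0065 ft/s.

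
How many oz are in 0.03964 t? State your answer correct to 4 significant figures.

1398 ounces

1 metric ton = 35274.0 oz.
Thus 0.03964 × 35274.0 ≈ 1398 oz.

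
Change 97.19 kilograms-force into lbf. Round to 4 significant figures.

214.3 pounds-force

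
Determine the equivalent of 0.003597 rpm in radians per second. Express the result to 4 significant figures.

1 revolution per minute = 0.104720 rad/s.
So 0.003597 × 0.104720 ≈ 0.0003767 rad/s.

0.0003767 rad/s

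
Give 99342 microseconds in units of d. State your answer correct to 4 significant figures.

1.150 × 10^-6 d

1 microsecond = 1.15741 × 10^-11 d.
99342 × 1.15741 × 10^-11 ≈ 1.150 × 10^-6 d.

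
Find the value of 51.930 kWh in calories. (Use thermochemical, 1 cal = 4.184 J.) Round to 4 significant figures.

1 kilowatt-hour = 860421 calories.
51.930 × 860421 ≈ 4.468 × 10^7 cal.

4.468 × 10^7 cal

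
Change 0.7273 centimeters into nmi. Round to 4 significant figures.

3.927 × 10^-6 nmi

1 centimeter = 5.39957 × 10^-6 nmi.
Then 0.7273 × 5.39957 × 10^-6 ≈ 3.927 × 10^-6 nmi.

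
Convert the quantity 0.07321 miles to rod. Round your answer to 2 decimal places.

1 mi = 320.000 rod.
So 0.07321 × 320.000 ≈ 23.43 rod.

23.43 rods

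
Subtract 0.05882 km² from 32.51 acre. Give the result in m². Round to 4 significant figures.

72740 m²

32.51 acre = 131563 m² and 0.05882 km² = 58820.0 m².
131563 − 58820.0 ≈ 72740 m².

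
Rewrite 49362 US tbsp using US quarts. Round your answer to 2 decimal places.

1 US tbsp = 0.0156250 US qt.
Thus 49362 × 0.0156250 ≈ 771.28 US qt.

771.28 US quarts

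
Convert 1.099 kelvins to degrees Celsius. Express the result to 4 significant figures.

-272.1 °C

K = °C + 273.15.
Applying the formula gives -272.1 °C.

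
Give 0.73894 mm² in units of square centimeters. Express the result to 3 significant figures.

1 mm² = 0.0100000 cm².
0.73894 × 0.0100000 ≈ 0.00739 cm².

0.00739 square centimeters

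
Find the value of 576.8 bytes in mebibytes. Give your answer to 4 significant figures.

1 B = 9.53674 × 10^-7 mebibytes.
Thus 576.8 × 9.53674 × 10^-7 ≈ 0.0005501 MiB.

0.0005501 MiB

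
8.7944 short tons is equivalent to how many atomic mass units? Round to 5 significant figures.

1 short ton = 5.463194e+29 u.
Thus 8.7944 × 5.463194e+29 ≈ 4.8046e+30 u.

4.8046e+30 atomic mass units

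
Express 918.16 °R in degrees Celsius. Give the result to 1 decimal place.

°R = (°C + 273.15) × 9/5.
Applying the formula gives 236.9 °C.

236.9 degrees Celsius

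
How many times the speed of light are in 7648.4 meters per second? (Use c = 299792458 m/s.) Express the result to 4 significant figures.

2.551e-5 c

1 m/s = 3.33564e-9 c.
So 7648.4 × 3.33564e-9 ≈ 2.551e-5 c.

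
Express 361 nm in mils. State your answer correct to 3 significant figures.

1 nanometer = 3.93701e-5 mil.
361 × 3.93701e-5 ≈ 0.0142 mil.

0.0142 mil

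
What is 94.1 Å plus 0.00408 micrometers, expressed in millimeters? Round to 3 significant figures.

1.35 × 10^-5 mm

94.1 Å = 9.41000 × 10^-6 mm and 0.00408 μm = 4.08000 × 10^-6 mm.
9.41000 × 10^-6 + 4.08000 × 10^-6 ≈ 1.35 × 10^-5 mm.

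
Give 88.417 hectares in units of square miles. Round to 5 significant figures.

0.34138 square miles

1 hectare = 0.00386102 mi².
So 88.417 × 0.00386102 ≈ 0.34138 mi².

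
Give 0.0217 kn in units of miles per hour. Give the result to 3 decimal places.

1 knot = 1.15078 miles per hour.
0.0217 × 1.15078 ≈ 0.025 mph.

0.025 mph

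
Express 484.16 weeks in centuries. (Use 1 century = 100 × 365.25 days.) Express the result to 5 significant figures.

0.092789 century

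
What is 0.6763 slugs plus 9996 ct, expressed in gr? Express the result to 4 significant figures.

0.6763 slug = 152315 gr and 9996 ct = 30852.4 gr.
152315 + 30852.4 ≈ 183200 gr.

183200 grains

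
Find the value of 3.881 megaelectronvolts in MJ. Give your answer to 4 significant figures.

1 megaelectronvolt = 1.60218 × 10^-19 megajoules.
Then 3.881 × 1.60218 × 10^-19 ≈ 6.218 × 10^-19 MJ.

6.218 × 10^-19 megajoules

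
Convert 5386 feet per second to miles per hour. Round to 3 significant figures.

1 ft/s = 0.681818 miles per hour.
Then 5386 × 0.681818 ≈ 3670 mph.

3670 mph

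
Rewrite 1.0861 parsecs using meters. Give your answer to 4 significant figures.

3.351e+16 m

1 pc = 3.08568e+16 meters.
Then 1.0861 × 3.08568e+16 ≈ 3.351e+16 m.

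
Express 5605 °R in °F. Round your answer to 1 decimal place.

°R = °F + 459.67.
Applying the formula gives 5145.3 °F.

5145.3 degrees Fahrenheit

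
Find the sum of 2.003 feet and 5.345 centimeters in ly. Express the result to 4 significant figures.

7.018 × 10^-17 light-years

2.003 ft = 6.45314 × 10^-17 ly and 5.345 cm = 5.64967 × 10^-18 ly.
6.45314 × 10^-17 + 5.64967 × 10^-18 ≈ 7.018 × 10^-17 ly.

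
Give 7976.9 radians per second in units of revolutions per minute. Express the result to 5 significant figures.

1 radian per second = 9.54930 rpm.
7976.9 × 9.54930 ≈ 76174 rpm.

76174 rpm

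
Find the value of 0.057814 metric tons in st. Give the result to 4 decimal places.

1 metric ton = 157.473 st.
Thus 0.057814 × 157.473 ≈ 9.1041 st.

9.1041 st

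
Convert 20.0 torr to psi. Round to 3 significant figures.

1 torr = 0.0193368 pounds per square inch.
Then 20.0 × 0.0193368 ≈ 0.387 psi.

0.387 psi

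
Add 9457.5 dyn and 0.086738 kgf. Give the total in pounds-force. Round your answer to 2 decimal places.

0.21 lbf

9457.5 dyn = 0.0212613 lbf and 0.086738 kgf = 0.191225 lbf.
0.0212613 + 0.191225 ≈ 0.21 lbf.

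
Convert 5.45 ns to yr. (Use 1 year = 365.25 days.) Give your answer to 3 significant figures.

1 ns = 3.16881e-17 yr.
5.45 × 3.16881e-17 ≈ 1.73e-16 yr.

1.73e-16 years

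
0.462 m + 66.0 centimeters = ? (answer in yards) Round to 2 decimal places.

1.23 yards

0.462 m = 0.505249 yd and 66.0 cm = 0.721785 yd.
0.505249 + 0.721785 ≈ 1.23 yd.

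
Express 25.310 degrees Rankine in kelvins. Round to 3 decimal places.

°R = K × 9/5.
Applying the formula gives 14.061 K.

14.061 K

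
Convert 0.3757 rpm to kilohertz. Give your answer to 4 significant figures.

6.262e-6 kHz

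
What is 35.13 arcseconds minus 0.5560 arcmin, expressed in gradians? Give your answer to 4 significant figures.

0.0005463 grad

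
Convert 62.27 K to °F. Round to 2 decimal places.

-347.58 degrees Fahrenheit

K = (°F + 459.67) × 5/9.
Applying the formula gives -347.58 °F.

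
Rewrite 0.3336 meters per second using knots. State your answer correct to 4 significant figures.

0.6485 kn

1 m/s = 1.94384 knots.
So 0.3336 × 1.94384 ≈ 0.6485 kn.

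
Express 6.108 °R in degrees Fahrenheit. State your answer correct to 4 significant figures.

°R = °F + 459.67.
Applying the formula gives -453.6 °F.

-453.6 °F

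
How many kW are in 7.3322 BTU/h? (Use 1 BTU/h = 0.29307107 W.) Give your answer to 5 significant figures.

1 BTU per hour = 0.000293071 kilowatts.
So 7.3322 × 0.000293071 ≈ 0.0021489 kW.

0.0021489 kW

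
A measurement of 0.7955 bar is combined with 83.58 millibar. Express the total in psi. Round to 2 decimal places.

0.7955 bar = 11.5378 psi and 83.58 mbar = 1.21223 psi.
11.5378 + 1.21223 ≈ 12.75 psi.

12.75 psi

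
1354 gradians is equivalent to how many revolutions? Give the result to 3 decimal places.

1 gradian = 0.00250000 rev.
1354 × 0.00250000 ≈ 3.385 rev.

3.385 rev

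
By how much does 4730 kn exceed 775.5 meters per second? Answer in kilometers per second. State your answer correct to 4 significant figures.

1.658 km/s

4730 kn = 2.43332 km/s and 775.5 m/s = 0.775500 km/s.
2.43332 − 0.775500 ≈ 1.658 km/s.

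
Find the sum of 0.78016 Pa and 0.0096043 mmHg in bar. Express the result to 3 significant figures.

2.06 × 10^-5 bar

0.78016 Pa = 7.80160 × 10^-6 bar and 0.0096043 mmHg = 1.28047 × 10^-5 bar.
7.80160 × 10^-6 + 1.28047 × 10^-5 ≈ 2.06 × 10^-5 bar.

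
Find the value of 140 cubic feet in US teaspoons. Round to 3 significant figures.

804000 US tsp

1 cubic foot = 5745.04 US teaspoons.
Then 140 × 5745.04 ≈ 804000 US tsp.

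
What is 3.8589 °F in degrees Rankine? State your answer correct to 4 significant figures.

°R = °F + 459.67.
Applying the formula gives 463.5 °R.

463.5 °R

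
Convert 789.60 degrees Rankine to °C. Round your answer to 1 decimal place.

165.5 degrees Celsius

°R = (°C + 273.15) × 9/5.
Applying the formula gives 165.5 °C.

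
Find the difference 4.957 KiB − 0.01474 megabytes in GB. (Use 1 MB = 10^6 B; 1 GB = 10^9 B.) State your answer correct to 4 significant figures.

4.957 KiB = 5.07597 × 10^-6 GB and 0.01474 MB = 1.47400 × 10^-5 GB.
5.07597 × 10^-6 − 1.47400 × 10^-5 ≈ -9.664 × 10^-6 GB.

-9.664 × 10^-6 GB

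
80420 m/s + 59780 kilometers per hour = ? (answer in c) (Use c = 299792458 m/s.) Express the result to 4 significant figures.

80420 m/s = 0.000268252 c and 59780 km/h = 5.53902e-5 c.
0.000268252 + 5.53902e-5 ≈ 0.0003236 c.

0.0003236 c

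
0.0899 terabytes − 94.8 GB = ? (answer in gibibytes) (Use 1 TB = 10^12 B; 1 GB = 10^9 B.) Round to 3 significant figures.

0.0899 TB = 83.7259 GiB and 94.8 GB = 88.2894 GiB.
83.7259 − 88.2894 ≈ -4.56 GiB.

-4.56 GiB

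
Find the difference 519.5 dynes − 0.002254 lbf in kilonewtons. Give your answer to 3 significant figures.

519.5 dyn = 5.19500e-6 kN and 0.002254 lbf = 1.00263e-5 kN.
5.19500e-6 − 1.00263e-5 ≈ -4.83e-6 kN.

-4.83e-6 kN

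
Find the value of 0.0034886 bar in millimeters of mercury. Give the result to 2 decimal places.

1 bar = 750.062 mmHg.
0.0034886 × 750.062 ≈ 2.62 mmHg.

2.62 millimeters of mercury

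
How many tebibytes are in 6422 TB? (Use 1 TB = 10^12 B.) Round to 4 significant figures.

1 terabyte = 0.909495 tebibytes.
Thus 6422 × 0.909495 ≈ 5841 TiB.

5841 tebibytes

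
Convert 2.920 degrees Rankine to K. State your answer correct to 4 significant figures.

1.622 K

°R = K × 9/5.
Applying the formula gives 1.622 K.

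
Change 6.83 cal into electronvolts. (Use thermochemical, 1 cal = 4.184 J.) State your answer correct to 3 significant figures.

1.78 × 10^20 eV

1 calorie = 2.61145 × 10^19 electronvolts.
So 6.83 × 2.61145 × 10^19 ≈ 1.78 × 10^20 eV.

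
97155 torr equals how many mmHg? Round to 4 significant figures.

1 torr = 0.9999999 millimeters of mercury.
Thus 97155 × 0.9999999 ≈ 97150 mmHg.

97150 mmHg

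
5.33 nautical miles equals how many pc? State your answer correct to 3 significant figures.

1 nautical mile = 6.00192 × 10^-14 pc.
So 5.33 × 6.00192 × 10^-14 ≈ 3.20 × 10^-13 pc.

3.20 × 10^-13 pc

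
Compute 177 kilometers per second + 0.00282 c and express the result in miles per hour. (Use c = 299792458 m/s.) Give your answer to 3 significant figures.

177 km/s = 395938 mph and 0.00282 c = 1.89114 × 10^6 mph.
395938 + 1.89114 × 10^6 ≈ 2.29 × 10^6 mph.

2.29 × 10^6 mph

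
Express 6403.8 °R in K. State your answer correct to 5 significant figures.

3557.7 K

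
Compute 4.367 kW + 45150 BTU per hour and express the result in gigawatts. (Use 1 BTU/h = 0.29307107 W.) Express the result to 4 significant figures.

1.760 × 10^-5 GW

4.367 kW = 4.36700 × 10^-6 GW and 45150 BTU/h = 1.32322 × 10^-5 GW.
4.36700 × 10^-6 + 1.32322 × 10^-5 ≈ 1.760 × 10^-5 GW.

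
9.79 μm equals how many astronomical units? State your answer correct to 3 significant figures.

1 μm = 6.68459 × 10^-18 astronomical units.
Then 9.79 × 6.68459 × 10^-18 ≈ 6.54 × 10^-17 au.

6.54 × 10^-17 au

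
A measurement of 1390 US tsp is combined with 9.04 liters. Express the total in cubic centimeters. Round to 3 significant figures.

1390 US tsp = 6851.20 cm³ and 9.04 L = 9040.00 cm³.
6851.20 + 9040.00 ≈ 15900 cm³.

15900 cm³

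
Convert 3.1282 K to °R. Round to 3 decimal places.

°R = K × 9/5.
Applying the formula gives 5.631 °R.

5.631 degrees Rankine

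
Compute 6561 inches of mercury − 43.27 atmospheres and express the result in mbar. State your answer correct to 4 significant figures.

178300 mbar

6561 inHg = 222181 mbar and 43.27 atm = 43843.3 mbar.
222181 − 43843.3 ≈ 178300 mbar.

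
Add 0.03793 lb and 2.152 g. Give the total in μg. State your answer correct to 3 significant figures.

0.03793 lb = 1.72048 × 10^7 μg and 2.152 g = 2.15200 × 10^6 μg.
1.72048 × 10^7 + 2.15200 × 10^6 ≈ 1.94 × 10^7 μg.

1.94 × 10^7 micrograms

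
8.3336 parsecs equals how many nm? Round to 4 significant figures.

1 parsec = 3.08568e+25 nanometers.
So 8.3336 × 3.08568e+25 ≈ 2.571e+26 nm.

2.571e+26 nm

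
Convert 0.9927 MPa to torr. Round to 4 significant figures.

1 megapascal = 7500.62 torr.
So 0.9927 × 7500.62 ≈ 7446 torr.

7446 torr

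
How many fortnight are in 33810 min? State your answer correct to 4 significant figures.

1.677 fortnight

1 min = 4.96032 × 10^-5 fortnights.
33810 × 4.96032 × 10^-5 ≈ 1.677 fortnight.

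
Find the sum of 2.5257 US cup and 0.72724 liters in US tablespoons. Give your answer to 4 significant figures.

89.59 US tablespoons

2.5257 US cup = 40.4112 US tbsp and 0.72724 L = 49.1818 US tbsp.
40.4112 + 49.1818 ≈ 89.59 US tbsp.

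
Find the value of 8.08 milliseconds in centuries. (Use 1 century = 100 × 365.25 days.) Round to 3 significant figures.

1 millisecond = 3.16881 × 10^-13 century.
8.08 × 3.16881 × 10^-13 ≈ 2.56 × 10^-12 century.

2.56 × 10^-12 century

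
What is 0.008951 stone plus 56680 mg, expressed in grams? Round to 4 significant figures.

113.5 g

0.008951 st = 56.8415 g and 56680 mg = 56.6800 g.
56.8415 + 56.6800 ≈ 113.5 g.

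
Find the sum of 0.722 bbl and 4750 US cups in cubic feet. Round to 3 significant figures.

43.7 ft³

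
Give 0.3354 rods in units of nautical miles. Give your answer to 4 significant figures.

1 rod = 0.00271555 nmi.
Thus 0.3354 × 0.00271555 ≈ 0.0009108 nmi.

0.0009108 nmi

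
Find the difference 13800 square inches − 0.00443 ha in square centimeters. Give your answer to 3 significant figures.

-354000 cm²

13800 in² = 89032.1 cm² and 0.00443 ha = 443000 cm².
89032.1 − 443000 ≈ -354000 cm².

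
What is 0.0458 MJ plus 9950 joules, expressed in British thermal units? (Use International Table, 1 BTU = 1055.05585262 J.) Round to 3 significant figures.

0.0458 MJ = 43.4100 BTU and 9950 J = 9.43078 BTU.
43.4100 + 9.43078 ≈ 52.8 BTU.

52.8 BTU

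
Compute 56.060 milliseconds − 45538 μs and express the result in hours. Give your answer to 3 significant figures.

56.060 ms = 1.55722 × 10^-5 h and 45538 μs = 1.26494 × 10^-5 h.
1.55722 × 10^-5 − 1.26494 × 10^-5 ≈ 2.92 × 10^-6 h.

2.92 × 10^-6 h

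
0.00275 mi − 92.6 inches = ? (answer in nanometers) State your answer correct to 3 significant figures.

2.07 × 10^9 nanometers

0.00275 mi = 4.42570 × 10^9 nm and 92.6 in = 2.35204 × 10^9 nm.
4.42570 × 10^9 − 2.35204 × 10^9 ≈ 2.07 × 10^9 nm.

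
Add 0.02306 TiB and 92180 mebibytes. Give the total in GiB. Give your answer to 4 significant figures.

113.6 gibibytes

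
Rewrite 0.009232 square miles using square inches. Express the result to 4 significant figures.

3.706e+7 in²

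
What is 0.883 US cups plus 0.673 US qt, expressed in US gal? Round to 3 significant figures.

0.883 US cup = 0.0551875 US gal and 0.673 US qt = 0.168250 US gal.
0.0551875 + 0.168250 ≈ 0.223 US gal.

0.223 US gal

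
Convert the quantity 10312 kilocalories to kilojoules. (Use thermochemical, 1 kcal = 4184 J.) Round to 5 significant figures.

43145 kJ

1 kilocalorie = 4.18400 kJ.
So 10312 × 4.18400 ≈ 43145 kJ.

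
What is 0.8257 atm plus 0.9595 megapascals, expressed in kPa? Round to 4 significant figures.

0.8257 atm = 83.6641 kPa and 0.9595 MPa = 959.500 kPa.
83.6641 + 959.500 ≈ 1043 kPa.

1043 kilopascals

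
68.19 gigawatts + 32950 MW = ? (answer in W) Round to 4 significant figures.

68.19 GW = 6.81900 × 10^10 W and 32950 MW = 3.29500 × 10^10 W.
6.81900 × 10^10 + 3.29500 × 10^10 ≈ 1.011 × 10^11 W.

1.011 × 10^11 watts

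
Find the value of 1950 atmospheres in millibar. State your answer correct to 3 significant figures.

1.98 × 10^6 mbar

1 atm = 1013.25 mbar.
Then 1950 × 1013.25 ≈ 1.98 × 10^6 mbar.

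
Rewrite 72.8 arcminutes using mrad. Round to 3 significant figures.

1 arcminute = 0.290888 mrad.
72.8 × 0.290888 ≈ 21.2 mrad.

21.2 milliradians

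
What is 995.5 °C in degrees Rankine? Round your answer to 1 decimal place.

°R = (°C + 273.15) × 9/5.
Applying the formula gives 2283.6 °R.

2283.6 °R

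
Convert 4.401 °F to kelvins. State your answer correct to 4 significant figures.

K = (°F + 459.67) × 5/9.
Applying the formula gives 257.8 K.

257.8 K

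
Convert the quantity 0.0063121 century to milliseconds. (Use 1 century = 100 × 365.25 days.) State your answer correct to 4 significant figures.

1 century = 3.15576e+12 milliseconds.
Thus 0.0063121 × 3.15576e+12 ≈ 1.992e+10 ms.

1.992e+10 ms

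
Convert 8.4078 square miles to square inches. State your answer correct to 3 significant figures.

3.38 × 10^10 in²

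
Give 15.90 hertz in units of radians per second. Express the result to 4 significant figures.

1 hertz = 6.28319 radians per second.
15.90 × 6.28319 ≈ 99.90 rad/s.

99.90 rad/s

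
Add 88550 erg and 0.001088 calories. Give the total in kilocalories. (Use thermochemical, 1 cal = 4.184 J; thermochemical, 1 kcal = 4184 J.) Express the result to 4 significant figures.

3.204 × 10^-6 kcal

88550 erg = 2.11640 × 10^-6 kcal and 0.001088 cal = 1.08800 × 10^-6 kcal.
2.11640 × 10^-6 + 1.08800 × 10^-6 ≈ 3.204 × 10^-6 kcal.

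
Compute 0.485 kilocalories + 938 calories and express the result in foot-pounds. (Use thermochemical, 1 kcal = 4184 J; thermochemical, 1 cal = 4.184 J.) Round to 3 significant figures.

4390 foot-pounds

0.485 kcal = 1496.69 ft·lbf and 938 cal = 2894.63 ft·lbf.
1496.69 + 2894.63 ≈ 4390 ft·lbf.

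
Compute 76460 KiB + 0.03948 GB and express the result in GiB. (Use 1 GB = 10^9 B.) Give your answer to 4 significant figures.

76460 KiB = 0.0729179 GiB and 0.03948 GB = 0.0367686 GiB.
0.0729179 + 0.0367686 ≈ 0.1097 GiB.

0.1097 GiB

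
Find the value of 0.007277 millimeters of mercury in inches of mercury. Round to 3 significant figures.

0.000286 inHg

1 millimeter of mercury = 0.0393701 inHg.
0.007277 × 0.0393701 ≈ 0.000286 inHg.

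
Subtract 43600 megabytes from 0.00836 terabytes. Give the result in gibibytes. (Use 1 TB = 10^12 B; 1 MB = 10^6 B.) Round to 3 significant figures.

-32.8 GiB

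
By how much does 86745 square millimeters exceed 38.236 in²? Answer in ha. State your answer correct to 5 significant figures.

86745 mm² = 8.67450e-6 ha and 38.236 in² = 2.46683e-6 ha.
8.67450e-6 − 2.46683e-6 ≈ 6.2077e-6 ha.

6.2077e-6 hectares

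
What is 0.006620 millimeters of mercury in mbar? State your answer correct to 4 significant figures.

0.008826 mbar

1 mmHg = 1.33322 mbar.
So 0.006620 × 1.33322 ≈ 0.008826 mbar.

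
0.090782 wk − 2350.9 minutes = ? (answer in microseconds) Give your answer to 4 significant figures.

0.090782 wk = 5.49050e+10 μs and 2350.9 min = 1.41054e+11 μs.
5.49050e+10 − 1.41054e+11 ≈ -8.615e+10 μs.

-8.615e+10 μs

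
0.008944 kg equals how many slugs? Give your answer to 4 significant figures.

0.0006129 slug

1 kg = 0.0685218 slugs.
Thus 0.008944 × 0.0685218 ≈ 0.0006129 slug.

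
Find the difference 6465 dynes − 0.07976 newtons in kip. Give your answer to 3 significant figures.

-3.40e-6 kips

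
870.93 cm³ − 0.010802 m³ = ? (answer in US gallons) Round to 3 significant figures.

870.93 cm³ = 0.230075 US gal and 0.010802 m³ = 2.85359 US gal.
0.230075 − 2.85359 ≈ -2.62 US gal.

-2.62 US gallons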